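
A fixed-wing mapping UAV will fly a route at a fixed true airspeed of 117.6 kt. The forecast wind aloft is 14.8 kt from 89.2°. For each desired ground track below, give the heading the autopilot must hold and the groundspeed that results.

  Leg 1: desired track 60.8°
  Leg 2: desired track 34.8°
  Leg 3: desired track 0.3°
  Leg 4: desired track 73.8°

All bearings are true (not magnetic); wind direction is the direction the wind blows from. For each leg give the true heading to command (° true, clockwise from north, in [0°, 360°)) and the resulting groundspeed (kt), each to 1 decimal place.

Leg 1: desired track 60.8°; wind correction +3.4° → command heading 64.2°, groundspeed 104.4 kt
Leg 2: desired track 34.8°; wind correction +5.9° → command heading 40.7°, groundspeed 108.4 kt
Leg 3: desired track 0.3°; wind correction +7.2° → command heading 7.5°, groundspeed 116.4 kt
Leg 4: desired track 73.8°; wind correction +1.9° → command heading 75.7°, groundspeed 103.3 kt

Leg 1: heading=64.2°, groundspeed=104.4 kt
Leg 2: heading=40.7°, groundspeed=108.4 kt
Leg 3: heading=7.5°, groundspeed=116.4 kt
Leg 4: heading=75.7°, groundspeed=103.3 kt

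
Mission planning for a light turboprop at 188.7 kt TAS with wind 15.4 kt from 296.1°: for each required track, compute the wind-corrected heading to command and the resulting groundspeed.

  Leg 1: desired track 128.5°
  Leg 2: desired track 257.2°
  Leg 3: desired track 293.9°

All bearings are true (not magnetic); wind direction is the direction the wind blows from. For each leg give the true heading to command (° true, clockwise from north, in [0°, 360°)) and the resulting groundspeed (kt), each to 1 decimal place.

Leg 1: heading=129.5°, groundspeed=203.7 kt
Leg 2: heading=260.1°, groundspeed=176.5 kt
Leg 3: heading=294.1°, groundspeed=173.3 kt

Leg 1: desired track 128.5°; wind correction +1.0° → command heading 129.5°, groundspeed 203.7 kt
Leg 2: desired track 257.2°; wind correction +2.9° → command heading 260.1°, groundspeed 176.5 kt
Leg 3: desired track 293.9°; wind correction +0.2° → command heading 294.1°, groundspeed 173.3 kt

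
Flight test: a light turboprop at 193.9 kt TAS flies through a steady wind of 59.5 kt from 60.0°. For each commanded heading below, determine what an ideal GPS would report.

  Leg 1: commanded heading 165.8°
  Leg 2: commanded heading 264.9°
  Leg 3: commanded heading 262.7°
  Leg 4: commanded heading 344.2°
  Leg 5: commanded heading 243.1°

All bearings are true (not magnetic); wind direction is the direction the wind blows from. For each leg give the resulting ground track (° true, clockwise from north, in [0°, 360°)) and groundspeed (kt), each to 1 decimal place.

Leg 1: track=181.0°, groundspeed=217.8 kt
Leg 2: track=259.1°, groundspeed=249.1 kt
Leg 3: track=257.4°, groundspeed=249.8 kt
Leg 4: track=326.4°, groundspeed=188.4 kt
Leg 5: track=242.4°, groundspeed=253.3 kt

Leg 1: heading 165.8°; drift +15.2° → track 181.0°, groundspeed 217.8 kt
Leg 2: heading 264.9°; drift -5.8° → track 259.1°, groundspeed 249.1 kt
Leg 3: heading 262.7°; drift -5.3° → track 257.4°, groundspeed 249.8 kt
Leg 4: heading 344.2°; drift -17.8° → track 326.4°, groundspeed 188.4 kt
Leg 5: heading 243.1°; drift -0.7° → track 242.4°, groundspeed 253.3 kt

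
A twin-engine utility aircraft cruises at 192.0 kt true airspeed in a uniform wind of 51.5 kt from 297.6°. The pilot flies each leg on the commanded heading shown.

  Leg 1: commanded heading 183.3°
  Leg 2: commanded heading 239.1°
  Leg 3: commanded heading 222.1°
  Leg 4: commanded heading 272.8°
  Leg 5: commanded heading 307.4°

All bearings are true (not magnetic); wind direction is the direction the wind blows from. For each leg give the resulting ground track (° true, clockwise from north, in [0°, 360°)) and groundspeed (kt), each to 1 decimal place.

Leg 1: heading 183.3°; drift -12.4° → track 170.9°, groundspeed 218.3 kt
Leg 2: heading 239.1°; drift -14.9° → track 224.2°, groundspeed 170.8 kt
Leg 3: heading 222.1°; drift -15.6° → track 206.5°, groundspeed 185.9 kt
Leg 4: heading 272.8°; drift -8.5° → track 264.3°, groundspeed 146.8 kt
Leg 5: heading 307.4°; drift +3.6° → track 311.0°, groundspeed 141.5 kt

Leg 1: track=170.9°, groundspeed=218.3 kt
Leg 2: track=224.2°, groundspeed=170.8 kt
Leg 3: track=206.5°, groundspeed=185.9 kt
Leg 4: track=264.3°, groundspeed=146.8 kt
Leg 5: track=311.0°, groundspeed=141.5 kt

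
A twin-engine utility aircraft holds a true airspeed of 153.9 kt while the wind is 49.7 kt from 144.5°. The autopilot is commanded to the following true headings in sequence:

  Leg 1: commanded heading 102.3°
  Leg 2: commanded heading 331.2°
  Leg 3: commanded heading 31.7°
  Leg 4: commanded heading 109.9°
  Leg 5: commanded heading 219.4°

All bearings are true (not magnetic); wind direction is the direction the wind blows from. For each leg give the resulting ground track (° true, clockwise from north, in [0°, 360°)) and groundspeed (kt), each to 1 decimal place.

Leg 1: heading 102.3°; drift -15.9° → track 86.4°, groundspeed 121.7 kt
Leg 2: heading 331.2°; drift -1.6° → track 329.6°, groundspeed 203.3 kt
Leg 3: heading 31.7°; drift -14.8° → track 16.9°, groundspeed 179.1 kt
Leg 4: heading 109.9°; drift -14.0° → track 95.9°, groundspeed 116.5 kt
Leg 5: heading 219.4°; drift +18.8° → track 238.2°, groundspeed 148.9 kt

Leg 1: track=86.4°, groundspeed=121.7 kt
Leg 2: track=329.6°, groundspeed=203.3 kt
Leg 3: track=16.9°, groundspeed=179.1 kt
Leg 4: track=95.9°, groundspeed=116.5 kt
Leg 5: track=238.2°, groundspeed=148.9 kt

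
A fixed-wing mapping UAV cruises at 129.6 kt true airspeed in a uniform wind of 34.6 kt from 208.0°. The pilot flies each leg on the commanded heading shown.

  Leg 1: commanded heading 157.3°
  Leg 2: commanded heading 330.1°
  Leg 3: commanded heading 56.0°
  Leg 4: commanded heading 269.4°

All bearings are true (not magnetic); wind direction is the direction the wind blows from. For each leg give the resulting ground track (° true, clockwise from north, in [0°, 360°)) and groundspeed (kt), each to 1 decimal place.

Leg 1: heading 157.3°; drift -14.0° → track 143.3°, groundspeed 111.0 kt
Leg 2: heading 330.1°; drift +11.2° → track 341.3°, groundspeed 150.9 kt
Leg 3: heading 56.0°; drift -5.8° → track 50.2°, groundspeed 161.0 kt
Leg 4: heading 269.4°; drift +15.0° → track 284.4°, groundspeed 117.0 kt

Leg 1: track=143.3°, groundspeed=111.0 kt
Leg 2: track=341.3°, groundspeed=150.9 kt
Leg 3: track=50.2°, groundspeed=161.0 kt
Leg 4: track=284.4°, groundspeed=117.0 kt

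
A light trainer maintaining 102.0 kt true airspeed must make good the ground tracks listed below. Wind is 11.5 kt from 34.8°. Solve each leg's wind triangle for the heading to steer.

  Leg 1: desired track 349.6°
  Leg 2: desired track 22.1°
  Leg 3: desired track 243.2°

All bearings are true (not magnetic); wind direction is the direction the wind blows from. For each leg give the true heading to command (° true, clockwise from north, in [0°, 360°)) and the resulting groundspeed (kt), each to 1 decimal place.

Leg 1: heading=354.2°, groundspeed=93.6 kt
Leg 2: heading=23.5°, groundspeed=90.8 kt
Leg 3: heading=246.3°, groundspeed=112.0 kt

Leg 1: desired track 349.6°; wind correction +4.6° → command heading 354.2°, groundspeed 93.6 kt
Leg 2: desired track 22.1°; wind correction +1.4° → command heading 23.5°, groundspeed 90.8 kt
Leg 3: desired track 243.2°; wind correction +3.1° → command heading 246.3°, groundspeed 112.0 kt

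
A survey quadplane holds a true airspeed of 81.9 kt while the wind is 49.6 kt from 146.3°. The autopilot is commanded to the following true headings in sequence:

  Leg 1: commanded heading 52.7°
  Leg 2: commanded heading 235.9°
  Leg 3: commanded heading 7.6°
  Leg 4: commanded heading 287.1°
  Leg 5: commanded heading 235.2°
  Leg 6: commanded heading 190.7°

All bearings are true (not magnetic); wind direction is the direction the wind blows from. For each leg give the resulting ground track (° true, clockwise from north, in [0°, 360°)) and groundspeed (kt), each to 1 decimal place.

Leg 1: heading 52.7°; drift -30.2° → track 22.5°, groundspeed 98.4 kt
Leg 2: heading 235.9°; drift +31.3° → track 267.2°, groundspeed 95.5 kt
Leg 3: heading 7.6°; drift -15.4° → track 352.2°, groundspeed 123.6 kt
Leg 4: heading 287.1°; drift +14.6° → track 301.7°, groundspeed 124.4 kt
Leg 5: heading 235.2°; drift +31.5° → track 266.7°, groundspeed 94.9 kt
Leg 6: heading 190.7°; drift +36.8° → track 227.5°, groundspeed 58.0 kt

Leg 1: track=22.5°, groundspeed=98.4 kt
Leg 2: track=267.2°, groundspeed=95.5 kt
Leg 3: track=352.2°, groundspeed=123.6 kt
Leg 4: track=301.7°, groundspeed=124.4 kt
Leg 5: track=266.7°, groundspeed=94.9 kt
Leg 6: track=227.5°, groundspeed=58.0 kt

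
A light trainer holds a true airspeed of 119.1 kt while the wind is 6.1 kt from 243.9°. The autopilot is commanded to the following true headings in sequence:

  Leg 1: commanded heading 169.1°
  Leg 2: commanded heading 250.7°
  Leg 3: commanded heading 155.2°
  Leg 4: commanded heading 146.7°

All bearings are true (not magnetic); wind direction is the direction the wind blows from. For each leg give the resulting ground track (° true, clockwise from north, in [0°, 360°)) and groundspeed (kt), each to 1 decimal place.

Leg 1: track=166.2°, groundspeed=117.6 kt
Leg 2: track=251.1°, groundspeed=113.0 kt
Leg 3: track=152.3°, groundspeed=119.1 kt
Leg 4: track=143.8°, groundspeed=120.0 kt

Leg 1: heading 169.1°; drift -2.9° → track 166.2°, groundspeed 117.6 kt
Leg 2: heading 250.7°; drift +0.4° → track 251.1°, groundspeed 113.0 kt
Leg 3: heading 155.2°; drift -2.9° → track 152.3°, groundspeed 119.1 kt
Leg 4: heading 146.7°; drift -2.9° → track 143.8°, groundspeed 120.0 kt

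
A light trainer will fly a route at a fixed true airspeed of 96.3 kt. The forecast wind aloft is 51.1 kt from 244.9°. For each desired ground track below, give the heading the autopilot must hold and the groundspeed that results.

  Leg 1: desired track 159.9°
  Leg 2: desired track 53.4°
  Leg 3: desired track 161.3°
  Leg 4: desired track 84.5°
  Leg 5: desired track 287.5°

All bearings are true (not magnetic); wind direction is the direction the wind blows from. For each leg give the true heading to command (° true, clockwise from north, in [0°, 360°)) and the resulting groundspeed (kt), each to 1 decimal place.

Leg 1: heading=191.8°, groundspeed=77.3 kt
Leg 2: heading=47.3°, groundspeed=145.8 kt
Leg 3: heading=193.1°, groundspeed=76.1 kt
Leg 4: heading=94.8°, groundspeed=142.9 kt
Leg 5: heading=266.5°, groundspeed=52.3 kt

Leg 1: desired track 159.9°; wind correction +31.9° → command heading 191.8°, groundspeed 77.3 kt
Leg 2: desired track 53.4°; wind correction -6.1° → command heading 47.3°, groundspeed 145.8 kt
Leg 3: desired track 161.3°; wind correction +31.8° → command heading 193.1°, groundspeed 76.1 kt
Leg 4: desired track 84.5°; wind correction +10.3° → command heading 94.8°, groundspeed 142.9 kt
Leg 5: desired track 287.5°; wind correction -21.0° → command heading 266.5°, groundspeed 52.3 kt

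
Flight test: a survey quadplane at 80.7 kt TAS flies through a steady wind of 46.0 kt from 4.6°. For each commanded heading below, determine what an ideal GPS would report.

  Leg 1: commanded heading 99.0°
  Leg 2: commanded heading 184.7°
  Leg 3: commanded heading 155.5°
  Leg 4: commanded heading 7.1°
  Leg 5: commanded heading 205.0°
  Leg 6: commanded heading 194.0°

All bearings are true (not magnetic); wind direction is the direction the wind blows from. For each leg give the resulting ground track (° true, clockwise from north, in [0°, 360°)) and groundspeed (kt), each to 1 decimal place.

Leg 1: track=127.6°, groundspeed=95.9 kt
Leg 2: track=184.7°, groundspeed=126.7 kt
Leg 3: track=166.0°, groundspeed=122.9 kt
Leg 4: track=10.4°, groundspeed=34.8 kt
Leg 5: track=197.6°, groundspeed=124.8 kt
Leg 6: track=190.6°, groundspeed=126.3 kt

Leg 1: heading 99.0°; drift +28.6° → track 127.6°, groundspeed 95.9 kt
Leg 2: heading 184.7°; drift +0.0° → track 184.7°, groundspeed 126.7 kt
Leg 3: heading 155.5°; drift +10.5° → track 166.0°, groundspeed 122.9 kt
Leg 4: heading 7.1°; drift +3.3° → track 10.4°, groundspeed 34.8 kt
Leg 5: heading 205.0°; drift -7.4° → track 197.6°, groundspeed 124.8 kt
Leg 6: heading 194.0°; drift -3.4° → track 190.6°, groundspeed 126.3 kt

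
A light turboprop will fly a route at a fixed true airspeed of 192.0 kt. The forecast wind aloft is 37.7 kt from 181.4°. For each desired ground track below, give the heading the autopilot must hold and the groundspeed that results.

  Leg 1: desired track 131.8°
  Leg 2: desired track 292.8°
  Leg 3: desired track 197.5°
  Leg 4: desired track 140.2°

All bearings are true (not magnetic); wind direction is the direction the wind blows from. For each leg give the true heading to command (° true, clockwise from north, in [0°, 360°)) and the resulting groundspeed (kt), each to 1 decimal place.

Leg 1: heading=140.4°, groundspeed=165.4 kt
Leg 2: heading=282.3°, groundspeed=202.5 kt
Leg 3: heading=194.4°, groundspeed=155.5 kt
Leg 4: heading=147.6°, groundspeed=162.0 kt

Leg 1: desired track 131.8°; wind correction +8.6° → command heading 140.4°, groundspeed 165.4 kt
Leg 2: desired track 292.8°; wind correction -10.5° → command heading 282.3°, groundspeed 202.5 kt
Leg 3: desired track 197.5°; wind correction -3.1° → command heading 194.4°, groundspeed 155.5 kt
Leg 4: desired track 140.2°; wind correction +7.4° → command heading 147.6°, groundspeed 162.0 kt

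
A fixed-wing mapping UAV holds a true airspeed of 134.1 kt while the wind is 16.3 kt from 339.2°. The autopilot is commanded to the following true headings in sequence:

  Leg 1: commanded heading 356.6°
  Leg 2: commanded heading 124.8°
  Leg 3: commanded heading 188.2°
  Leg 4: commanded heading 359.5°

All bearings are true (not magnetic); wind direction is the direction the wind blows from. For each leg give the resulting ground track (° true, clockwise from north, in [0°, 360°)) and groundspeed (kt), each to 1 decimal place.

Leg 1: heading 356.6°; drift +2.4° → track 359.0°, groundspeed 118.6 kt
Leg 2: heading 124.8°; drift +3.6° → track 128.4°, groundspeed 147.8 kt
Leg 3: heading 188.2°; drift -3.0° → track 185.2°, groundspeed 148.6 kt
Leg 4: heading 359.5°; drift +2.7° → track 2.2°, groundspeed 118.9 kt

Leg 1: track=359.0°, groundspeed=118.6 kt
Leg 2: track=128.4°, groundspeed=147.8 kt
Leg 3: track=185.2°, groundspeed=148.6 kt
Leg 4: track=2.2°, groundspeed=118.9 kt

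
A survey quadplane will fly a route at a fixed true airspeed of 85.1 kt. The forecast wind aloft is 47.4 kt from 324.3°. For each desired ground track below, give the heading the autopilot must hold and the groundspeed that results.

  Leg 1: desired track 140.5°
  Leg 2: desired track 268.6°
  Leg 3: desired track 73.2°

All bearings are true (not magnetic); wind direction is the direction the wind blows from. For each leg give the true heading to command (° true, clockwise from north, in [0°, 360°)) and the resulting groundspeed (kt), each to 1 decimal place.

Leg 1: desired track 140.5°; wind correction -2.1° → command heading 138.4°, groundspeed 132.3 kt
Leg 2: desired track 268.6°; wind correction +27.4° → command heading 296.0°, groundspeed 48.8 kt
Leg 3: desired track 73.2°; wind correction -31.8° → command heading 41.4°, groundspeed 87.7 kt

Leg 1: heading=138.4°, groundspeed=132.3 kt
Leg 2: heading=296.0°, groundspeed=48.8 kt
Leg 3: heading=41.4°, groundspeed=87.7 kt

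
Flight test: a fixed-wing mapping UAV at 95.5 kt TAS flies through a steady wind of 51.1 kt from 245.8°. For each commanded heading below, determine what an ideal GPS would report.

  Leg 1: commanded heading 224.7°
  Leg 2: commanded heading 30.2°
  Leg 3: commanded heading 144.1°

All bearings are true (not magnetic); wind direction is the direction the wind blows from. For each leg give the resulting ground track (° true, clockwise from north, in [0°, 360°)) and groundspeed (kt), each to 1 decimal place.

Leg 1: heading 224.7°; drift -21.0° → track 203.7°, groundspeed 51.2 kt
Leg 2: heading 30.2°; drift +12.2° → track 42.4°, groundspeed 140.2 kt
Leg 3: heading 144.1°; drift -25.3° → track 118.8°, groundspeed 117.1 kt

Leg 1: track=203.7°, groundspeed=51.2 kt
Leg 2: track=42.4°, groundspeed=140.2 kt
Leg 3: track=118.8°, groundspeed=117.1 kt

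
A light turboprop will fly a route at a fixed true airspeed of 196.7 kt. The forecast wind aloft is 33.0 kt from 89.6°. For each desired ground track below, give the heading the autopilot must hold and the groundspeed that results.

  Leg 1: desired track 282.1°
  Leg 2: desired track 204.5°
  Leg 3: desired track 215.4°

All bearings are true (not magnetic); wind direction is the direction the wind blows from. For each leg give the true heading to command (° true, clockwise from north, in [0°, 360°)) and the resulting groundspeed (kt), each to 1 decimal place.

Leg 1: desired track 282.1°; wind correction +2.1° → command heading 284.2°, groundspeed 228.8 kt
Leg 2: desired track 204.5°; wind correction -8.8° → command heading 195.7°, groundspeed 208.3 kt
Leg 3: desired track 215.4°; wind correction -7.8° → command heading 207.6°, groundspeed 214.2 kt

Leg 1: heading=284.2°, groundspeed=228.8 kt
Leg 2: heading=195.7°, groundspeed=208.3 kt
Leg 3: heading=207.6°, groundspeed=214.2 kt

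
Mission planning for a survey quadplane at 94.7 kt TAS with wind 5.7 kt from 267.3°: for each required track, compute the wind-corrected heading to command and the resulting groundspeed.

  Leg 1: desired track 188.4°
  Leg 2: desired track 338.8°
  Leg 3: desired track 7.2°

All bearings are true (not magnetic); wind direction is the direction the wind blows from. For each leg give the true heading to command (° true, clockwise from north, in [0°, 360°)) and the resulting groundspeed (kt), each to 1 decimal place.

Leg 1: desired track 188.4°; wind correction +3.4° → command heading 191.8°, groundspeed 93.4 kt
Leg 2: desired track 338.8°; wind correction -3.3° → command heading 335.5°, groundspeed 92.7 kt
Leg 3: desired track 7.2°; wind correction -3.4° → command heading 3.8°, groundspeed 95.5 kt

Leg 1: heading=191.8°, groundspeed=93.4 kt
Leg 2: heading=335.5°, groundspeed=92.7 kt
Leg 3: heading=3.8°, groundspeed=95.5 kt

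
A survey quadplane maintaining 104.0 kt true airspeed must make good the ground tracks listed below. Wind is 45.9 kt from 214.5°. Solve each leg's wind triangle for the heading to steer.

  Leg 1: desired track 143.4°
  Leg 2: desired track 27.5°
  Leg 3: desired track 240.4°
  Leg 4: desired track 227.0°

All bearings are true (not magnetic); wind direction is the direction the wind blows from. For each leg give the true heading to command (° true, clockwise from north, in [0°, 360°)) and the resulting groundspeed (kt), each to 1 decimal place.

Leg 1: heading=168.1°, groundspeed=79.6 kt
Leg 2: heading=24.4°, groundspeed=149.4 kt
Leg 3: heading=229.3°, groundspeed=60.8 kt
Leg 4: heading=221.5°, groundspeed=58.7 kt

Leg 1: desired track 143.4°; wind correction +24.7° → command heading 168.1°, groundspeed 79.6 kt
Leg 2: desired track 27.5°; wind correction -3.1° → command heading 24.4°, groundspeed 149.4 kt
Leg 3: desired track 240.4°; wind correction -11.1° → command heading 229.3°, groundspeed 60.8 kt
Leg 4: desired track 227.0°; wind correction -5.5° → command heading 221.5°, groundspeed 58.7 kt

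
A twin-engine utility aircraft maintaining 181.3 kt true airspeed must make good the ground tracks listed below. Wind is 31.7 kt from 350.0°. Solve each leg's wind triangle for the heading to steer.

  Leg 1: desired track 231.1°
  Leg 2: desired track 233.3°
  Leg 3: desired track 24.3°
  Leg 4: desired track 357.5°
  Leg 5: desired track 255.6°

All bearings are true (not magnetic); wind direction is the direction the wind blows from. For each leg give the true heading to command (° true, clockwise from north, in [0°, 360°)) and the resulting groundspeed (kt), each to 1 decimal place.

Leg 1: desired track 231.1°; wind correction +8.8° → command heading 239.9°, groundspeed 194.5 kt
Leg 2: desired track 233.3°; wind correction +9.0° → command heading 242.3°, groundspeed 193.3 kt
Leg 3: desired track 24.3°; wind correction -5.7° → command heading 18.6°, groundspeed 154.2 kt
Leg 4: desired track 357.5°; wind correction -1.3° → command heading 356.2°, groundspeed 149.8 kt
Leg 5: desired track 255.6°; wind correction +10.0° → command heading 265.6°, groundspeed 181.0 kt

Leg 1: heading=239.9°, groundspeed=194.5 kt
Leg 2: heading=242.3°, groundspeed=193.3 kt
Leg 3: heading=18.6°, groundspeed=154.2 kt
Leg 4: heading=356.2°, groundspeed=149.8 kt
Leg 5: heading=265.6°, groundspeed=181.0 kt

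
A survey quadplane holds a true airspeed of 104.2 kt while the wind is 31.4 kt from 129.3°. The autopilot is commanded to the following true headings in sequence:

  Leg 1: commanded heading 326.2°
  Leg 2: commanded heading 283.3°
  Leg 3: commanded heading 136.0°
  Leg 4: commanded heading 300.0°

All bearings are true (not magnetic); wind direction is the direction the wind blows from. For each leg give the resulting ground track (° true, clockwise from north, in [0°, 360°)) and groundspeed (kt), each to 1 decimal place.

Leg 1: track=322.3°, groundspeed=134.6 kt
Leg 2: track=289.2°, groundspeed=133.1 kt
Leg 3: track=138.9°, groundspeed=73.1 kt
Leg 4: track=302.1°, groundspeed=135.3 kt

Leg 1: heading 326.2°; drift -3.9° → track 322.3°, groundspeed 134.6 kt
Leg 2: heading 283.3°; drift +5.9° → track 289.2°, groundspeed 133.1 kt
Leg 3: heading 136.0°; drift +2.9° → track 138.9°, groundspeed 73.1 kt
Leg 4: heading 300.0°; drift +2.1° → track 302.1°, groundspeed 135.3 kt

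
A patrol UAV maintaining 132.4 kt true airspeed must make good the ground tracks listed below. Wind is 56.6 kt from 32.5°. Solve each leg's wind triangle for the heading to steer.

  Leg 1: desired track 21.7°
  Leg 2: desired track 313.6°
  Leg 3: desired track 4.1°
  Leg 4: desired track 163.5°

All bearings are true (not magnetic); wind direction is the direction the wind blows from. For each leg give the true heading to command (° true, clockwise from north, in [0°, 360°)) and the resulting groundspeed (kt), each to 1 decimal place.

Leg 1: desired track 21.7°; wind correction +4.6° → command heading 26.3°, groundspeed 76.4 kt
Leg 2: desired track 313.6°; wind correction +24.8° → command heading 338.4°, groundspeed 109.3 kt
Leg 3: desired track 4.1°; wind correction +11.7° → command heading 15.8°, groundspeed 79.8 kt
Leg 4: desired track 163.5°; wind correction -18.8° → command heading 144.7°, groundspeed 162.5 kt

Leg 1: heading=26.3°, groundspeed=76.4 kt
Leg 2: heading=338.4°, groundspeed=109.3 kt
Leg 3: heading=15.8°, groundspeed=79.8 kt
Leg 4: heading=144.7°, groundspeed=162.5 kt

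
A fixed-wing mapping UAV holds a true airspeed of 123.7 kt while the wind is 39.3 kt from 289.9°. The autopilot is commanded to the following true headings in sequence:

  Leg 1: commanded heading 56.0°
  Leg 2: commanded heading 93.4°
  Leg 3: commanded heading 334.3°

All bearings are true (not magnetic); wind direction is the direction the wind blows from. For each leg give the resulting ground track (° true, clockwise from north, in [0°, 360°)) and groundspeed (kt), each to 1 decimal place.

Leg 1: track=68.2°, groundspeed=150.2 kt
Leg 2: track=97.4°, groundspeed=161.8 kt
Leg 3: track=350.3°, groundspeed=99.5 kt

Leg 1: heading 56.0°; drift +12.2° → track 68.2°, groundspeed 150.2 kt
Leg 2: heading 93.4°; drift +4.0° → track 97.4°, groundspeed 161.8 kt
Leg 3: heading 334.3°; drift +16.0° → track 350.3°, groundspeed 99.5 kt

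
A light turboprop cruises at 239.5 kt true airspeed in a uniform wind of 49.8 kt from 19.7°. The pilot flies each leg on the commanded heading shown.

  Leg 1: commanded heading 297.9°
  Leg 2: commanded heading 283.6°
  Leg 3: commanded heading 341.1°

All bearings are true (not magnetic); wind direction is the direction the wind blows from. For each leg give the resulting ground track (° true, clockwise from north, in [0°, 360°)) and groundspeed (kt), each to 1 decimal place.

Leg 1: track=285.9°, groundspeed=237.6 kt
Leg 2: track=272.2°, groundspeed=249.8 kt
Leg 3: track=332.3°, groundspeed=203.0 kt

Leg 1: heading 297.9°; drift -12.0° → track 285.9°, groundspeed 237.6 kt
Leg 2: heading 283.6°; drift -11.4° → track 272.2°, groundspeed 249.8 kt
Leg 3: heading 341.1°; drift -8.8° → track 332.3°, groundspeed 203.0 kt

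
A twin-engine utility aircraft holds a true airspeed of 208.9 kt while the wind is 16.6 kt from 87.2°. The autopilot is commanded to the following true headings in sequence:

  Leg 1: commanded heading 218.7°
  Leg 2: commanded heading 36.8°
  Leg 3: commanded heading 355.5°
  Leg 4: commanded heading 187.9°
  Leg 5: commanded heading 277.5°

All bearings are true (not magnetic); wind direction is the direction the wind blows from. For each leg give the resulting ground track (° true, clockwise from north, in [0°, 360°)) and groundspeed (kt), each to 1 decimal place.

Leg 1: track=221.9°, groundspeed=220.3 kt
Leg 2: track=33.1°, groundspeed=198.7 kt
Leg 3: track=351.0°, groundspeed=210.0 kt
Leg 4: track=192.3°, groundspeed=212.6 kt
Leg 5: track=276.7°, groundspeed=225.3 kt

Leg 1: heading 218.7°; drift +3.2° → track 221.9°, groundspeed 220.3 kt
Leg 2: heading 36.8°; drift -3.7° → track 33.1°, groundspeed 198.7 kt
Leg 3: heading 355.5°; drift -4.5° → track 351.0°, groundspeed 210.0 kt
Leg 4: heading 187.9°; drift +4.4° → track 192.3°, groundspeed 212.6 kt
Leg 5: heading 277.5°; drift -0.8° → track 276.7°, groundspeed 225.3 kt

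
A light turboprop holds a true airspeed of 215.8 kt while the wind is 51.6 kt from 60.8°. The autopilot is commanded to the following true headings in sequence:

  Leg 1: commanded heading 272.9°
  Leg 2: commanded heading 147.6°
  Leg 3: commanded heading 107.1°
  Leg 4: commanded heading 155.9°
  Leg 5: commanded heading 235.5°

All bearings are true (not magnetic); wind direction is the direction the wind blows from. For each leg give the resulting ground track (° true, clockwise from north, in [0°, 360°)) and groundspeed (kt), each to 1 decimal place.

Leg 1: heading 272.9°; drift -6.0° → track 266.9°, groundspeed 261.0 kt
Leg 2: heading 147.6°; drift +13.6° → track 161.2°, groundspeed 219.1 kt
Leg 3: heading 107.1°; drift +11.7° → track 118.8°, groundspeed 184.0 kt
Leg 4: heading 155.9°; drift +13.1° → track 169.0°, groundspeed 226.3 kt
Leg 5: heading 235.5°; drift +1.0° → track 236.5°, groundspeed 267.2 kt

Leg 1: track=266.9°, groundspeed=261.0 kt
Leg 2: track=161.2°, groundspeed=219.1 kt
Leg 3: track=118.8°, groundspeed=184.0 kt
Leg 4: track=169.0°, groundspeed=226.3 kt
Leg 5: track=236.5°, groundspeed=267.2 kt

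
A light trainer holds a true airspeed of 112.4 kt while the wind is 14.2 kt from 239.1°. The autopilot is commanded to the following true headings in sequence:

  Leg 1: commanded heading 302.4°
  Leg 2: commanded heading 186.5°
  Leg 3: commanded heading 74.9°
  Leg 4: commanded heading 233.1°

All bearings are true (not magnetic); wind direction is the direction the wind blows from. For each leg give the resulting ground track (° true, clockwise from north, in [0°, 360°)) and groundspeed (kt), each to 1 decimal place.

Leg 1: heading 302.4°; drift +6.8° → track 309.2°, groundspeed 106.8 kt
Leg 2: heading 186.5°; drift -6.2° → track 180.3°, groundspeed 104.4 kt
Leg 3: heading 74.9°; drift -1.8° → track 73.1°, groundspeed 126.1 kt
Leg 4: heading 233.1°; drift -0.9° → track 232.2°, groundspeed 98.3 kt

Leg 1: track=309.2°, groundspeed=106.8 kt
Leg 2: track=180.3°, groundspeed=104.4 kt
Leg 3: track=73.1°, groundspeed=126.1 kt
Leg 4: track=232.2°, groundspeed=98.3 kt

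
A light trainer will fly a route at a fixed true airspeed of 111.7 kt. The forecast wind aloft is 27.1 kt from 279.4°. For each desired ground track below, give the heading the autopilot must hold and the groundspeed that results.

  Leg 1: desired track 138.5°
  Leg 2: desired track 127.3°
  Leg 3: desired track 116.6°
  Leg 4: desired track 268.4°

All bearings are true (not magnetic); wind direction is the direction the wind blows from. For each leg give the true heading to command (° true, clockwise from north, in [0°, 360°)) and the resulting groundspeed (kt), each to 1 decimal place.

Leg 1: heading=147.3°, groundspeed=131.4 kt
Leg 2: heading=133.8°, groundspeed=134.9 kt
Leg 3: heading=120.7°, groundspeed=137.3 kt
Leg 4: heading=271.1°, groundspeed=85.0 kt

Leg 1: desired track 138.5°; wind correction +8.8° → command heading 147.3°, groundspeed 131.4 kt
Leg 2: desired track 127.3°; wind correction +6.5° → command heading 133.8°, groundspeed 134.9 kt
Leg 3: desired track 116.6°; wind correction +4.1° → command heading 120.7°, groundspeed 137.3 kt
Leg 4: desired track 268.4°; wind correction +2.7° → command heading 271.1°, groundspeed 85.0 kt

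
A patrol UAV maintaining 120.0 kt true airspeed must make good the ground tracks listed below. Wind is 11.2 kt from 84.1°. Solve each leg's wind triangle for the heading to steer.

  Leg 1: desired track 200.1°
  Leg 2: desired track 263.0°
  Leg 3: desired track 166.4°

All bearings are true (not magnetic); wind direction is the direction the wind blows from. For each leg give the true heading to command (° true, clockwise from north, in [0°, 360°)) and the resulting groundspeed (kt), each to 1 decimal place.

Leg 1: heading=195.3°, groundspeed=124.5 kt
Leg 2: heading=262.9°, groundspeed=131.2 kt
Leg 3: heading=161.1°, groundspeed=118.0 kt

Leg 1: desired track 200.1°; wind correction -4.8° → command heading 195.3°, groundspeed 124.5 kt
Leg 2: desired track 263.0°; wind correction -0.1° → command heading 262.9°, groundspeed 131.2 kt
Leg 3: desired track 166.4°; wind correction -5.3° → command heading 161.1°, groundspeed 118.0 kt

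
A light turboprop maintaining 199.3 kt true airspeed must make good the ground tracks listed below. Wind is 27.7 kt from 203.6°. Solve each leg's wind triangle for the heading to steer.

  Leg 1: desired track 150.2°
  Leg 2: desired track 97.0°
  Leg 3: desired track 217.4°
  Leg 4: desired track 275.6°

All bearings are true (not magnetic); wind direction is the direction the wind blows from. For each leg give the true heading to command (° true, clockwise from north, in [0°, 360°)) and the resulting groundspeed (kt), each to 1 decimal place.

Leg 1: heading=156.6°, groundspeed=181.5 kt
Leg 2: heading=104.7°, groundspeed=205.4 kt
Leg 3: heading=215.5°, groundspeed=172.3 kt
Leg 4: heading=268.0°, groundspeed=189.0 kt

Leg 1: desired track 150.2°; wind correction +6.4° → command heading 156.6°, groundspeed 181.5 kt
Leg 2: desired track 97.0°; wind correction +7.7° → command heading 104.7°, groundspeed 205.4 kt
Leg 3: desired track 217.4°; wind correction -1.9° → command heading 215.5°, groundspeed 172.3 kt
Leg 4: desired track 275.6°; wind correction -7.6° → command heading 268.0°, groundspeed 189.0 kt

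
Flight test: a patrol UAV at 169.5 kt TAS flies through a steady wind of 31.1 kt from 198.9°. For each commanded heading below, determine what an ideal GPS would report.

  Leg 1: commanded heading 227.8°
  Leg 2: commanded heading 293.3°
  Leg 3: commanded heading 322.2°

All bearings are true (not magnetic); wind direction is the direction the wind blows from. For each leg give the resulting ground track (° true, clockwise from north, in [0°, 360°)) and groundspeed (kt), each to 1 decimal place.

Leg 1: track=233.8°, groundspeed=143.1 kt
Leg 2: track=303.5°, groundspeed=174.7 kt
Leg 3: track=330.1°, groundspeed=188.4 kt

Leg 1: heading 227.8°; drift +6.0° → track 233.8°, groundspeed 143.1 kt
Leg 2: heading 293.3°; drift +10.2° → track 303.5°, groundspeed 174.7 kt
Leg 3: heading 322.2°; drift +7.9° → track 330.1°, groundspeed 188.4 kt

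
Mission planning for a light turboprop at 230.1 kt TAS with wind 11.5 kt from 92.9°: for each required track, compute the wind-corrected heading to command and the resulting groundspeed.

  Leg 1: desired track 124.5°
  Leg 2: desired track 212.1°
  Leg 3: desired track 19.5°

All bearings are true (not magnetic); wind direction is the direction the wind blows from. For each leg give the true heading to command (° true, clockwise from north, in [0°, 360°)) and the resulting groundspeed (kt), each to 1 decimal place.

Leg 1: desired track 124.5°; wind correction -1.5° → command heading 123.0°, groundspeed 220.2 kt
Leg 2: desired track 212.1°; wind correction -2.5° → command heading 209.6°, groundspeed 235.5 kt
Leg 3: desired track 19.5°; wind correction +2.7° → command heading 22.2°, groundspeed 226.6 kt

Leg 1: heading=123.0°, groundspeed=220.2 kt
Leg 2: heading=209.6°, groundspeed=235.5 kt
Leg 3: heading=22.2°, groundspeed=226.6 kt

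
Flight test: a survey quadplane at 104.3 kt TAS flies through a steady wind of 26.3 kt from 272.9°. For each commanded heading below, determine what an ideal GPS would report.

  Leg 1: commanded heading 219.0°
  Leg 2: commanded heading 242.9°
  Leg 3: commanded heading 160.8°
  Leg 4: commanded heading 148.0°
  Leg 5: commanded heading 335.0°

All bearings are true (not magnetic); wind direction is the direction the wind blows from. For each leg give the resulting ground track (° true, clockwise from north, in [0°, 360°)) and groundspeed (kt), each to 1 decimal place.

Leg 1: track=205.5°, groundspeed=91.3 kt
Leg 2: track=233.7°, groundspeed=82.6 kt
Leg 3: track=148.8°, groundspeed=116.8 kt
Leg 4: track=137.8°, groundspeed=121.3 kt
Leg 5: track=349.2°, groundspeed=94.9 kt

Leg 1: heading 219.0°; drift -13.5° → track 205.5°, groundspeed 91.3 kt
Leg 2: heading 242.9°; drift -9.2° → track 233.7°, groundspeed 82.6 kt
Leg 3: heading 160.8°; drift -12.0° → track 148.8°, groundspeed 116.8 kt
Leg 4: heading 148.0°; drift -10.2° → track 137.8°, groundspeed 121.3 kt
Leg 5: heading 335.0°; drift +14.2° → track 349.2°, groundspeed 94.9 kt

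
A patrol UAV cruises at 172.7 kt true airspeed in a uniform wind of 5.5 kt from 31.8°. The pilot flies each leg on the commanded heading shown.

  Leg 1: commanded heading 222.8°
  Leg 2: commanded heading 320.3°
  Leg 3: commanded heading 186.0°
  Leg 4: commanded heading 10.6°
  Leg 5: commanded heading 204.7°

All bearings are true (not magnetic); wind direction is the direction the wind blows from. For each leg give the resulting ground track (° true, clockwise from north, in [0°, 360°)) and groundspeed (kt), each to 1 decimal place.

Leg 1: track=222.5°, groundspeed=178.1 kt
Leg 2: track=318.6°, groundspeed=171.0 kt
Leg 3: track=186.8°, groundspeed=177.7 kt
Leg 4: track=9.9°, groundspeed=167.6 kt
Leg 5: track=204.9°, groundspeed=178.2 kt

Leg 1: heading 222.8°; drift -0.3° → track 222.5°, groundspeed 178.1 kt
Leg 2: heading 320.3°; drift -1.7° → track 318.6°, groundspeed 171.0 kt
Leg 3: heading 186.0°; drift +0.8° → track 186.8°, groundspeed 177.7 kt
Leg 4: heading 10.6°; drift -0.7° → track 9.9°, groundspeed 167.6 kt
Leg 5: heading 204.7°; drift +0.2° → track 204.9°, groundspeed 178.2 kt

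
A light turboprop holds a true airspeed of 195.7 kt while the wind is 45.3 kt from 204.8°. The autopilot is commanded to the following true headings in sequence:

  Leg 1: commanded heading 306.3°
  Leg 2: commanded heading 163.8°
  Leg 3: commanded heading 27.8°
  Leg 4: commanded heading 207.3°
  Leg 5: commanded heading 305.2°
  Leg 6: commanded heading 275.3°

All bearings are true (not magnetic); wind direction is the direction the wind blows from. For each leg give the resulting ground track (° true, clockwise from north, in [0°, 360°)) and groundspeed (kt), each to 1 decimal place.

Leg 1: track=318.5°, groundspeed=209.5 kt
Leg 2: track=153.4°, groundspeed=164.2 kt
Leg 3: track=27.2°, groundspeed=240.9 kt
Leg 4: track=208.1°, groundspeed=150.5 kt
Leg 5: track=317.5°, groundspeed=208.7 kt
Leg 6: track=288.6°, groundspeed=185.6 kt

Leg 1: heading 306.3°; drift +12.2° → track 318.5°, groundspeed 209.5 kt
Leg 2: heading 163.8°; drift -10.4° → track 153.4°, groundspeed 164.2 kt
Leg 3: heading 27.8°; drift -0.6° → track 27.2°, groundspeed 240.9 kt
Leg 4: heading 207.3°; drift +0.8° → track 208.1°, groundspeed 150.5 kt
Leg 5: heading 305.2°; drift +12.3° → track 317.5°, groundspeed 208.7 kt
Leg 6: heading 275.3°; drift +13.3° → track 288.6°, groundspeed 185.6 kt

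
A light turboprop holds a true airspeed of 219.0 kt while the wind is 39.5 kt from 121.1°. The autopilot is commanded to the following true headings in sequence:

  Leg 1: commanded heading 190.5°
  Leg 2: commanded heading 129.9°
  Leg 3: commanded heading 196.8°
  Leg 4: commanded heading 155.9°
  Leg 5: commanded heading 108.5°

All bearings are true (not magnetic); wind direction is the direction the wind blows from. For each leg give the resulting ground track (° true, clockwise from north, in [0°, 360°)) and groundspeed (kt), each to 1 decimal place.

Leg 1: heading 190.5°; drift +10.2° → track 200.7°, groundspeed 208.4 kt
Leg 2: heading 129.9°; drift +1.9° → track 131.8°, groundspeed 180.1 kt
Leg 3: heading 196.8°; drift +10.4° → track 207.2°, groundspeed 212.7 kt
Leg 4: heading 155.9°; drift +6.9° → track 162.8°, groundspeed 187.9 kt
Leg 5: heading 108.5°; drift -2.7° → track 105.8°, groundspeed 180.7 kt

Leg 1: track=200.7°, groundspeed=208.4 kt
Leg 2: track=131.8°, groundspeed=180.1 kt
Leg 3: track=207.2°, groundspeed=212.7 kt
Leg 4: track=162.8°, groundspeed=187.9 kt
Leg 5: track=105.8°, groundspeed=180.7 kt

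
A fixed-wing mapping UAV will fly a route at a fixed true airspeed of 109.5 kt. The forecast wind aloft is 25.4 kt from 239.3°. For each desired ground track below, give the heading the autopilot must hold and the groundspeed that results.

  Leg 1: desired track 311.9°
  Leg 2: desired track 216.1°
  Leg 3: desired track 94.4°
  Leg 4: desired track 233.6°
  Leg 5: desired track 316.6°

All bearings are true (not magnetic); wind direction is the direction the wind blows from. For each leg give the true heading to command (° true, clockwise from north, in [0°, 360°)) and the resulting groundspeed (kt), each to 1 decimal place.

Leg 1: heading=299.1°, groundspeed=99.2 kt
Leg 2: heading=221.3°, groundspeed=85.7 kt
Leg 3: heading=102.1°, groundspeed=129.3 kt
Leg 4: heading=234.9°, groundspeed=84.2 kt
Leg 5: heading=303.5°, groundspeed=101.1 kt

Leg 1: desired track 311.9°; wind correction -12.8° → command heading 299.1°, groundspeed 99.2 kt
Leg 2: desired track 216.1°; wind correction +5.2° → command heading 221.3°, groundspeed 85.7 kt
Leg 3: desired track 94.4°; wind correction +7.7° → command heading 102.1°, groundspeed 129.3 kt
Leg 4: desired track 233.6°; wind correction +1.3° → command heading 234.9°, groundspeed 84.2 kt
Leg 5: desired track 316.6°; wind correction -13.1° → command heading 303.5°, groundspeed 101.1 kt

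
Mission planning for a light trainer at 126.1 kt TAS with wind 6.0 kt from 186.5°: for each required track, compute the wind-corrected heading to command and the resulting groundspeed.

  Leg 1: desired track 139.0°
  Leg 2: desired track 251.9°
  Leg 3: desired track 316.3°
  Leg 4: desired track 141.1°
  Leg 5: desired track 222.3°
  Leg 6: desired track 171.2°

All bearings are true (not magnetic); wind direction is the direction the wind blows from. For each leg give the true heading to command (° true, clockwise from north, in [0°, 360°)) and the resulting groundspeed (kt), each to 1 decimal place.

Leg 1: heading=141.0°, groundspeed=122.0 kt
Leg 2: heading=249.4°, groundspeed=123.5 kt
Leg 3: heading=314.2°, groundspeed=129.9 kt
Leg 4: heading=143.0°, groundspeed=121.8 kt
Leg 5: heading=220.7°, groundspeed=121.2 kt
Leg 6: heading=171.9°, groundspeed=120.3 kt

Leg 1: desired track 139.0°; wind correction +2.0° → command heading 141.0°, groundspeed 122.0 kt
Leg 2: desired track 251.9°; wind correction -2.5° → command heading 249.4°, groundspeed 123.5 kt
Leg 3: desired track 316.3°; wind correction -2.1° → command heading 314.2°, groundspeed 129.9 kt
Leg 4: desired track 141.1°; wind correction +1.9° → command heading 143.0°, groundspeed 121.8 kt
Leg 5: desired track 222.3°; wind correction -1.6° → command heading 220.7°, groundspeed 121.2 kt
Leg 6: desired track 171.2°; wind correction +0.7° → command heading 171.9°, groundspeed 120.3 kt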